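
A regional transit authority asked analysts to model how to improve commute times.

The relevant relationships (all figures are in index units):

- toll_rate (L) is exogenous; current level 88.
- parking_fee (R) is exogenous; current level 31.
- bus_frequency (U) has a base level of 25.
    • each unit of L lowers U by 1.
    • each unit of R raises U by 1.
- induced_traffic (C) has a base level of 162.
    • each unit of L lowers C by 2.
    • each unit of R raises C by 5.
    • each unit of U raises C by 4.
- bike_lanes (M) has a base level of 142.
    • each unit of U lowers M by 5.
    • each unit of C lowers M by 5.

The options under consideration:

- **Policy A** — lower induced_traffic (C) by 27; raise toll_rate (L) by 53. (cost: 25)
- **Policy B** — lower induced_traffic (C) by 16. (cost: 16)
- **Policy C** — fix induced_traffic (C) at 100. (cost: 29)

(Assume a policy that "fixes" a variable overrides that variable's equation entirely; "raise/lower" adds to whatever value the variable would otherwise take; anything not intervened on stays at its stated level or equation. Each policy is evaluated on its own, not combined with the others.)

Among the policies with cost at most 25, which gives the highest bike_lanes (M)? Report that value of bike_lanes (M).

2227

Policy A (C − 27, L + 53):
  L = 88 + 53 = 141
  R = 31
  U = 25 − 141 + 31 = -85
  C = 162 − 2·141 + 5·31 + 4·(-85) (−27 from intervention) = -332
  M = 142 − 5·(-85) − 5·(-332) = 2227
Policy B (C − 16):
  L = 88
  R = 31
  U = 25 − 88 + 31 = -32
  C = 162 − 2·88 + 5·31 + 4·(-32) (−16 from intervention) = -3
  M = 142 − 5·(-32) − 5·(-3) = 317
Comparing — Policy A: M=2227, Policy B: M=317. Highest is 2227 (Policy A).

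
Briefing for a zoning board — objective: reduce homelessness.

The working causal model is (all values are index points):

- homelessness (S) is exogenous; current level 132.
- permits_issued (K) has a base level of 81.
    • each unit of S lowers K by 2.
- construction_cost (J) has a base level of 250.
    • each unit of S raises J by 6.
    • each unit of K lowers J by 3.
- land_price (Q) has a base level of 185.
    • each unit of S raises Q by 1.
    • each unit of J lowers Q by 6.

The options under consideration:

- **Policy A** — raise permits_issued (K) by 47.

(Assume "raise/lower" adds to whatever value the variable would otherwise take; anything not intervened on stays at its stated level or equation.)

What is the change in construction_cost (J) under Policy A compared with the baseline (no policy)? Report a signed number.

-141

Baseline:
  S = 132
  K = 81 − 2·132 = -183
  J = 250 + 6·132 − 3·(-183) = 1591
Policy A (K + 47):
  S = 132
  K = 81 − 2·132 (+47 from intervention) = -136
  J = 250 + 6·132 − 3·(-136) = 1450
Change in J: 1450 − 1591 = -141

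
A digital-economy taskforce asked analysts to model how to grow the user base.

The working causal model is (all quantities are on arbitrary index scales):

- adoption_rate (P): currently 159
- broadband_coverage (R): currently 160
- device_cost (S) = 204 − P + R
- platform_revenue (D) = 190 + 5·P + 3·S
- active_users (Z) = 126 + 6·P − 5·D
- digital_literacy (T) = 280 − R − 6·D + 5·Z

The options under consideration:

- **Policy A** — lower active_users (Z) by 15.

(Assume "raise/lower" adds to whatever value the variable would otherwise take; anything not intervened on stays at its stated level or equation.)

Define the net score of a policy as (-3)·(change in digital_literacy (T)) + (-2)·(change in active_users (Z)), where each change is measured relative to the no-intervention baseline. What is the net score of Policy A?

Baseline:
  P = 159
  R = 160
  S = 204 − 159 + 160 = 205
  D = 190 + 5·159 + 3·205 = 1600
  Z = 126 + 6·159 − 5·1600 = -6920
  T = 280 − 160 − 6·1600 + 5·(-6920) = -44080
Policy A (Z − 15):
  P = 159
  R = 160
  S = 204 − 159 + 160 = 205
  D = 190 + 5·159 + 3·205 = 1600
  Z = 126 + 6·159 − 5·1600 (−15 from intervention) = -6935
  T = 280 − 160 − 6·1600 + 5·(-6935) = -44155
ΔT = -44155 − (-44080) = -75; ΔZ = -6935 − (-6920) = -15
Score = (-3)·(-75) + (-2)·(-15) = 255

255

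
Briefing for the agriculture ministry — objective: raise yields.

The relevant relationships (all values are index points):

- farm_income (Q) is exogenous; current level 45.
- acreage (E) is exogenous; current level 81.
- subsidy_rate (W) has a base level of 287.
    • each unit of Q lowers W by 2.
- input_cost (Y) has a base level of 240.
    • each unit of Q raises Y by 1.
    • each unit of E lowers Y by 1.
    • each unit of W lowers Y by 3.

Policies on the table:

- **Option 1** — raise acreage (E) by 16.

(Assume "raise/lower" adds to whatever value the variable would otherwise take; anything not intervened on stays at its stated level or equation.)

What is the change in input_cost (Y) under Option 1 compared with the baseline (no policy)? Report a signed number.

Baseline:
  Q = 45
  E = 81
  W = 287 − 2·45 = 197
  Y = 240 + 45 − 81 − 3·197 = -387
Option 1 (E + 16):
  Q = 45
  E = 81 + 16 = 97
  W = 287 − 2·45 = 197
  Y = 240 + 45 − 97 − 3·197 = -403
Change in Y: -403 − (-387) = -16

-16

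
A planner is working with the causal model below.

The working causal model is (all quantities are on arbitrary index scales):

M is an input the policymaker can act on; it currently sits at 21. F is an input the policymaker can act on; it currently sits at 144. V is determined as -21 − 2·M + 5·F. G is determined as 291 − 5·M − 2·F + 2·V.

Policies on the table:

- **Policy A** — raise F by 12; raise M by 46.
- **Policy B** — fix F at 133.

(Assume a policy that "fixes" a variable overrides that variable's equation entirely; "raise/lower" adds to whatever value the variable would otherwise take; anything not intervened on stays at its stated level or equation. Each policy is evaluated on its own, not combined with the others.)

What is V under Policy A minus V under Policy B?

Policy A (F + 12, M + 46):
  M = 21 + 46 = 67
  F = 144 + 12 = 156
  V = -21 − 2·67 + 5·156 = 625
Policy B (F := 133):
  M = 21
  F = 133
  V = -21 − 2·21 + 5·133 = 602
V: 625 − 602 = 23

23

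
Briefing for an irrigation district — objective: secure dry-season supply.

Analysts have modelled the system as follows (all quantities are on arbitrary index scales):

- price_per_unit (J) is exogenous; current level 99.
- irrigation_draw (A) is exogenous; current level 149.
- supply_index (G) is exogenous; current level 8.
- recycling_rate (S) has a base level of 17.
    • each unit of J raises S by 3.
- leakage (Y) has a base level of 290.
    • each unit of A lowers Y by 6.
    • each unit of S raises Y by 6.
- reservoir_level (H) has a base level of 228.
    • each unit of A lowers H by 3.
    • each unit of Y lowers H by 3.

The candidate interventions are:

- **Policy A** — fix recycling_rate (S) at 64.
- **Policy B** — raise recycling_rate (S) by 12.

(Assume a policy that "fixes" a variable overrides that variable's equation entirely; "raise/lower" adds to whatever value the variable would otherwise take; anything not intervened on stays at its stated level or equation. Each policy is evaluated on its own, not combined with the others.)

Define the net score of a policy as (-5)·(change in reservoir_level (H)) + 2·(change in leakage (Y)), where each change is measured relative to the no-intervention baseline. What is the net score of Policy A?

Baseline:
  J = 99
  A = 149
  S = 17 + 3·99 = 314
  Y = 290 − 6·149 + 6·314 = 1280
  H = 228 − 3·149 − 3·1280 = -4059
Policy A (S := 64):
  J = 99
  A = 149
  S = 64
  Y = 290 − 6·149 + 6·64 = -220
  H = 228 − 3·149 − 3·(-220) = 441
ΔH = 441 − (-4059) = 4500; ΔY = -220 − 1280 = -1500
Score = (-5)·4500 + 2·(-1500) = -25500

-25500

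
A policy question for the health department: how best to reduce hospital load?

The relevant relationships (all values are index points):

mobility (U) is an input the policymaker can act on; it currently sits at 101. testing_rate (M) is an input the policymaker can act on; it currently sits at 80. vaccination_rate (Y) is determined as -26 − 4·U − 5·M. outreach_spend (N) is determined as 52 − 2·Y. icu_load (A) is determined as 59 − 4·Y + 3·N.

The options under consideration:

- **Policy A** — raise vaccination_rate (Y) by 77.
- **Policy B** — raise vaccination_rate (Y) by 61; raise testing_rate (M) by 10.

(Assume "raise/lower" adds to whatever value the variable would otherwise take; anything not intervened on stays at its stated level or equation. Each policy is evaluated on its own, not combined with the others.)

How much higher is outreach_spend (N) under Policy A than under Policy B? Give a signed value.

-132

Policy A (Y + 77):
  U = 101
  M = 80
  Y = -26 − 4·101 − 5·80 (+77 from intervention) = -753
  N = 52 − 2·(-753) = 1558
Policy B (Y + 61, M + 10):
  U = 101
  M = 80 + 10 = 90
  Y = -26 − 4·101 − 5·90 (+61 from intervention) = -819
  N = 52 − 2·(-819) = 1690
N: 1558 − 1690 = -132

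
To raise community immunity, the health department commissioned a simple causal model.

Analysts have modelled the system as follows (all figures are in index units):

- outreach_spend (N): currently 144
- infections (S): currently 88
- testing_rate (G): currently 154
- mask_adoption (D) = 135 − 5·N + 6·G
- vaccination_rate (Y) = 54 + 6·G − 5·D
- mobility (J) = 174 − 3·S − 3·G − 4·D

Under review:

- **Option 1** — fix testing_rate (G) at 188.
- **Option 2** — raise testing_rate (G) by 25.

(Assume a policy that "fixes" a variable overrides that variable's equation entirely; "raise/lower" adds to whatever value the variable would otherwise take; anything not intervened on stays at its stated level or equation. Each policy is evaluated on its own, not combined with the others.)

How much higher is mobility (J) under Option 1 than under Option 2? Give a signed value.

Option 1 (G := 188):
  N = 144
  S = 88
  G = 188
  D = 135 − 5·144 + 6·188 = 543
  J = 174 − 3·88 − 3·188 − 4·543 = -2826
Option 2 (G + 25):
  N = 144
  S = 88
  G = 154 + 25 = 179
  D = 135 − 5·144 + 6·179 = 489
  J = 174 − 3·88 − 3·179 − 4·489 = -2583
J: -2826 − (-2583) = -243

-243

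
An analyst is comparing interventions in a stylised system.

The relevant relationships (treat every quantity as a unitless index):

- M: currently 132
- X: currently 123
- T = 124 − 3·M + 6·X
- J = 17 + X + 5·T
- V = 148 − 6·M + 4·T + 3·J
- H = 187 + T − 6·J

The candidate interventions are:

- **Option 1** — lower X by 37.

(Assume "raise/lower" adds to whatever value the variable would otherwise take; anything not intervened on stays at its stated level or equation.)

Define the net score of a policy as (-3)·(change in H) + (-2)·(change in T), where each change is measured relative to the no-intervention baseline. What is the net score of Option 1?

Baseline:
  M = 132
  X = 123
  T = 124 − 3·132 + 6·123 = 466
  J = 17 + 123 + 5·466 = 2470
  H = 187 + 466 − 6·2470 = -14167
Option 1 (X − 37):
  M = 132
  X = 123 − 37 = 86
  T = 124 − 3·132 + 6·86 = 244
  J = 17 + 86 + 5·244 = 1323
  H = 187 + 244 − 6·1323 = -7507
ΔH = -7507 − (-14167) = 6660; ΔT = 244 − 466 = -222
Score = (-3)·6660 + (-2)·(-222) = -19536

-19536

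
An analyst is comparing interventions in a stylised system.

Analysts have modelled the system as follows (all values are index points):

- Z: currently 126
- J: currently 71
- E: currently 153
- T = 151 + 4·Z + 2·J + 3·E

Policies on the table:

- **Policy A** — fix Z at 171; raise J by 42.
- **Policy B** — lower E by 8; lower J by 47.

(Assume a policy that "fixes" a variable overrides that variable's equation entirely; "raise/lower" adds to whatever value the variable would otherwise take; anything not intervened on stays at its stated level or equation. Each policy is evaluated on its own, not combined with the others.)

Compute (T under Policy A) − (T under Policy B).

Policy A (Z := 171, J + 42):
  Z = 171
  J = 71 + 42 = 113
  E = 153
  T = 151 + 4·171 + 2·113 + 3·153 = 1520
Policy B (E − 8, J − 47):
  Z = 126
  J = 71 − 47 = 24
  E = 153 − 8 = 145
  T = 151 + 4·126 + 2·24 + 3·145 = 1138
T: 1520 − 1138 = 382

382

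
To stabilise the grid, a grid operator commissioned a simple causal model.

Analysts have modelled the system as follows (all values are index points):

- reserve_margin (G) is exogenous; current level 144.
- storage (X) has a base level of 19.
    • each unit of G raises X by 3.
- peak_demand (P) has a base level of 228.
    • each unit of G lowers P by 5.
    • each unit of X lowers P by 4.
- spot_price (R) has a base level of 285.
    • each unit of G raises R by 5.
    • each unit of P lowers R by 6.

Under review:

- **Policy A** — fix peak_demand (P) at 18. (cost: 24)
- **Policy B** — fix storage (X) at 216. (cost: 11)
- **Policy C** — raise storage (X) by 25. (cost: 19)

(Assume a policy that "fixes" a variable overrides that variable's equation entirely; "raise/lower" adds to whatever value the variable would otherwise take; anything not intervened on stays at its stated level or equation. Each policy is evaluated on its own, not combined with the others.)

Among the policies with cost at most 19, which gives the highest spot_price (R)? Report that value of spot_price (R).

15381

Policy B (X := 216):
  G = 144
  X = 216
  P = 228 − 5·144 − 4·216 = -1356
  R = 285 + 5·144 − 6·(-1356) = 9141
Policy C (X + 25):
  G = 144
  X = 19 + 3·144 (+25 from intervention) = 476
  P = 228 − 5·144 − 4·476 = -2396
  R = 285 + 5·144 − 6·(-2396) = 15381
Comparing — Policy B: R=9141, Policy C: R=15381. Highest is 15381 (Policy C).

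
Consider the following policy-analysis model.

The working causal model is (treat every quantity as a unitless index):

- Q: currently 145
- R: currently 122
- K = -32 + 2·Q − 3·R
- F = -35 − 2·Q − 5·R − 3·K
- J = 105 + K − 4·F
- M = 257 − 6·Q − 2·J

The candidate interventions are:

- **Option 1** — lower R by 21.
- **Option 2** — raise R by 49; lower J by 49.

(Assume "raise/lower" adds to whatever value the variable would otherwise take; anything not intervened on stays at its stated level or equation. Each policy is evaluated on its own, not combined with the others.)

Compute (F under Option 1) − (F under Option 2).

-280

Option 1 (R − 21):
  Q = 145
  R = 122 − 21 = 101
  K = -32 + 2·145 − 3·101 = -45
  F = -35 − 2·145 − 5·101 − 3·(-45) = -695
Option 2 (R + 49, J − 49):
  Q = 145
  R = 122 + 49 = 171
  K = -32 + 2·145 − 3·171 = -255
  F = -35 − 2·145 − 5·171 − 3·(-255) = -415
F: -695 − (-415) = -280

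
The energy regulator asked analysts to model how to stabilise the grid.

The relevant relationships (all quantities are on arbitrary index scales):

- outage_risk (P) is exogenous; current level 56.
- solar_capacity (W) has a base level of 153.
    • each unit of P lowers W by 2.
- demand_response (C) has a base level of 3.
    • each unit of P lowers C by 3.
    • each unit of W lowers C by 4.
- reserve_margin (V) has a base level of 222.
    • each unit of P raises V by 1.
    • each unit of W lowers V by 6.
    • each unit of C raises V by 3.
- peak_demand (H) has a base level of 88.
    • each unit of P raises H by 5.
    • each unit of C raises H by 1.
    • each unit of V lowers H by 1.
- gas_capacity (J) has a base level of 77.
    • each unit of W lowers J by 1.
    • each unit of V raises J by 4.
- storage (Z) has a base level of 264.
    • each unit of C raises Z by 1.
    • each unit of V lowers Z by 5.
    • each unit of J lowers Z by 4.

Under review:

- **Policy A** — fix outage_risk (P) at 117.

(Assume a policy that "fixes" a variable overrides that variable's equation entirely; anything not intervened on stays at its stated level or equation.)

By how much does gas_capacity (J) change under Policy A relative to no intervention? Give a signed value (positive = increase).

6954

Baseline:
  P = 56
  W = 153 − 2·56 = 41
  C = 3 − 3·56 − 4·41 = -329
  V = 222 + 56 − 6·41 + 3·(-329) = -955
  J = 77 − 41 + 4·(-955) = -3784
Policy A (P := 117):
  P = 117
  W = 153 − 2·117 = -81
  C = 3 − 3·117 − 4·(-81) = -24
  V = 222 + 117 − 6·(-81) + 3·(-24) = 753
  J = 77 − (-81) + 4·753 = 3170
Change in J: 3170 − (-3784) = 6954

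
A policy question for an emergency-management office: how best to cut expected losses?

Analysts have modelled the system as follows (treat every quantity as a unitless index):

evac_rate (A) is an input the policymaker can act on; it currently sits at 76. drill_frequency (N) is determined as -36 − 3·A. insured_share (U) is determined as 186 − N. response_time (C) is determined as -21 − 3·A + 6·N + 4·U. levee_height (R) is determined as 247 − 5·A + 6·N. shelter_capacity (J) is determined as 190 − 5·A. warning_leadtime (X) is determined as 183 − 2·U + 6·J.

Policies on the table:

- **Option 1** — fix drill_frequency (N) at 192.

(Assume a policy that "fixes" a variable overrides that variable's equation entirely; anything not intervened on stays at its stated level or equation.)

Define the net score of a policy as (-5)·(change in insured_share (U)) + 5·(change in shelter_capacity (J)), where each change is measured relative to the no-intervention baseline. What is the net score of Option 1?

Baseline:
  A = 76
  N = -36 − 3·76 = -264
  U = 186 − (-264) = 450
  J = 190 − 5·76 = -190
Option 1 (N := 192):
  A = 76
  N = 192
  U = 186 − 192 = -6
  J = 190 − 5·76 = -190
ΔU = -6 − 450 = -456; ΔJ = -190 − (-190) = 0
Score = (-5)·(-456) + 5·0 = 2280

2280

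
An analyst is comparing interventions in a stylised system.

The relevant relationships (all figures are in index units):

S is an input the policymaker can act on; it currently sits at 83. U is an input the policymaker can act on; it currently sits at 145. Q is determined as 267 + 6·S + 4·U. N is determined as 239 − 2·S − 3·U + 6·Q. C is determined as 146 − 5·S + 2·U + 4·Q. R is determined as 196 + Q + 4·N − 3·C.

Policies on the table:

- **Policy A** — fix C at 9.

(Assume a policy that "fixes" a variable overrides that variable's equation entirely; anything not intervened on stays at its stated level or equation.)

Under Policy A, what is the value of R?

32346

Policy A (C := 9):
  S = 83
  U = 145
  Q = 267 + 6·83 + 4·145 = 1345
  N = 239 − 2·83 − 3·145 + 6·1345 = 7708
  C = 9
  R = 196 + 1345 + 4·7708 − 3·9 = 32346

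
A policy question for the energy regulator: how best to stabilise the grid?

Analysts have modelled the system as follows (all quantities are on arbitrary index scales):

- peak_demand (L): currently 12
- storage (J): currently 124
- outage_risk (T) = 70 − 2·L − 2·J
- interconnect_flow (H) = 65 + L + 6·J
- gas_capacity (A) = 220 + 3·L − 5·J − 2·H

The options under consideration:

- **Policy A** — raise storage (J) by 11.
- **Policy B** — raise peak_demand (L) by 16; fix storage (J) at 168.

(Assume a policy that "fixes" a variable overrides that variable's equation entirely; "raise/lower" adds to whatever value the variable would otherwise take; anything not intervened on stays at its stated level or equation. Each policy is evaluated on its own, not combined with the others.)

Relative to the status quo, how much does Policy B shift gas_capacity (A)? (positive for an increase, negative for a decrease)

Baseline:
  L = 12
  J = 124
  H = 65 + 12 + 6·124 = 821
  A = 220 + 3·12 − 5·124 − 2·821 = -2006
Policy B (L + 16, J := 168):
  L = 12 + 16 = 28
  J = 168
  H = 65 + 28 + 6·168 = 1101
  A = 220 + 3·28 − 5·168 − 2·1101 = -2738
Change in A: -2738 − (-2006) = -732

-732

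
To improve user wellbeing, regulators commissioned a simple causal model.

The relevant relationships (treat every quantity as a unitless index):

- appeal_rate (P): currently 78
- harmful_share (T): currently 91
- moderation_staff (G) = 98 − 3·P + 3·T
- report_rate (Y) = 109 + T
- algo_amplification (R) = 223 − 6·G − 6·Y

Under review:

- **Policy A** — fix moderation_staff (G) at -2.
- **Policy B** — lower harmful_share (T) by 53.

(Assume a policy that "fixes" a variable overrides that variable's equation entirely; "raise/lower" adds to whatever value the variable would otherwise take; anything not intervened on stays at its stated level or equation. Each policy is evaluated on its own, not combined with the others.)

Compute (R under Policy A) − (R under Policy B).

Policy A (G := -2):
  P = 78
  T = 91
  G = -2
  Y = 109 + 91 = 200
  R = 223 − 6·(-2) − 6·200 = -965
Policy B (T − 53):
  P = 78
  T = 91 − 53 = 38
  G = 98 − 3·78 + 3·38 = -22
  Y = 109 + 38 = 147
  R = 223 − 6·(-22) − 6·147 = -527
R: -965 − (-527) = -438

-438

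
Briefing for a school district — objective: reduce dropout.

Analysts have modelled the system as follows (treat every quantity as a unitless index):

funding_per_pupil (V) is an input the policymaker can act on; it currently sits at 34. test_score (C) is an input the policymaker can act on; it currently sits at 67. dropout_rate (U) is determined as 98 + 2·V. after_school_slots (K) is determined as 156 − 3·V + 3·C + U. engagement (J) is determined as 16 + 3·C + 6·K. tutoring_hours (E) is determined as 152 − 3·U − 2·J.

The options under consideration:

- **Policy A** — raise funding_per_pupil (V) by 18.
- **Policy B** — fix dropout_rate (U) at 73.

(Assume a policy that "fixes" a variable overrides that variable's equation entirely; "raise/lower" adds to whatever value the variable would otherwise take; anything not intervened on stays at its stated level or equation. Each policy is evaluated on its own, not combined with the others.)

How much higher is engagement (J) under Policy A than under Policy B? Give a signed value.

Policy A (V + 18):
  V = 34 + 18 = 52
  C = 67
  U = 98 + 2·52 = 202
  K = 156 − 3·52 + 3·67 + 202 = 403
  J = 16 + 3·67 + 6·403 = 2635
Policy B (U := 73):
  V = 34
  C = 67
  U = 73
  K = 156 − 3·34 + 3·67 + 73 = 328
  J = 16 + 3·67 + 6·328 = 2185
J: 2635 − 2185 = 450

450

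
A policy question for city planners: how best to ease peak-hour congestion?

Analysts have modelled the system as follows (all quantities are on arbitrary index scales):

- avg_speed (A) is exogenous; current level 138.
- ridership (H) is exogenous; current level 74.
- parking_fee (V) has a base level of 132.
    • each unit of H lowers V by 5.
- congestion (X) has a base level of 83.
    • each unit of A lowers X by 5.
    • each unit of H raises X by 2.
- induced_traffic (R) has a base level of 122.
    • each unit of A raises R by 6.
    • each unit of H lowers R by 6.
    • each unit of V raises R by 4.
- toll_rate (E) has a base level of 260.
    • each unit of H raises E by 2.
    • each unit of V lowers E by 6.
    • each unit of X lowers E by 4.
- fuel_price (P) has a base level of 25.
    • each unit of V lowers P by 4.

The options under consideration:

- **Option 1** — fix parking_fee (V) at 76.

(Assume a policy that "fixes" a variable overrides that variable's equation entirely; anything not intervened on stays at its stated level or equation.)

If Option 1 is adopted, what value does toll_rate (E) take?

Option 1 (V := 76):
  A = 138
  H = 74
  V = 76
  X = 83 − 5·138 + 2·74 = -459
  E = 260 + 2·74 − 6·76 − 4·(-459) = 1788

1788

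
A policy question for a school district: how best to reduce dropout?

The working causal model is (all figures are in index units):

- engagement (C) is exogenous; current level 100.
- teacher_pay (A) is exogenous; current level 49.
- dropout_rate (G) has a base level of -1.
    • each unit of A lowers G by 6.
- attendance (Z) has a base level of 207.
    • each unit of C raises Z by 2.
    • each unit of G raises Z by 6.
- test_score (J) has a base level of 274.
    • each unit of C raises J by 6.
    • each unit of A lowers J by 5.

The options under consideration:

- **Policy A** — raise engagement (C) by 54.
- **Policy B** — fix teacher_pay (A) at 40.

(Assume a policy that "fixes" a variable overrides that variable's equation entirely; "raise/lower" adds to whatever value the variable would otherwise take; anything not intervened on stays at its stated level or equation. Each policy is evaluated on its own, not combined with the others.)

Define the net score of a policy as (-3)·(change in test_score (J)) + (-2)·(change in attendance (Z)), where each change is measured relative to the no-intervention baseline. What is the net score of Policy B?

-783

Baseline:
  C = 100
  A = 49
  G = -1 − 6·49 = -295
  Z = 207 + 2·100 + 6·(-295) = -1363
  J = 274 + 6·100 − 5·49 = 629
Policy B (A := 40):
  C = 100
  A = 40
  G = -1 − 6·40 = -241
  Z = 207 + 2·100 + 6·(-241) = -1039
  J = 274 + 6·100 − 5·40 = 674
ΔJ = 674 − 629 = 45; ΔZ = -1039 − (-1363) = 324
Score = (-3)·45 + (-2)·324 = -783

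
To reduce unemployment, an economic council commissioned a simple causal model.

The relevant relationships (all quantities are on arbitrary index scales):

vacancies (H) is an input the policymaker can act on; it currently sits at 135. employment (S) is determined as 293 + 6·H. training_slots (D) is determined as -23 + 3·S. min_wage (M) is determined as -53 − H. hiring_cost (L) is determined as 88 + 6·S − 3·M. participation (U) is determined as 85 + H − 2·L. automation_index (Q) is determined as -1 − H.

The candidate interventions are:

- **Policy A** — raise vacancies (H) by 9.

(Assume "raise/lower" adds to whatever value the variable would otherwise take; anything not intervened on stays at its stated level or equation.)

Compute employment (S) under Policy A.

Policy A (H + 9):
  H = 135 + 9 = 144
  S = 293 + 6·144 = 1157

1157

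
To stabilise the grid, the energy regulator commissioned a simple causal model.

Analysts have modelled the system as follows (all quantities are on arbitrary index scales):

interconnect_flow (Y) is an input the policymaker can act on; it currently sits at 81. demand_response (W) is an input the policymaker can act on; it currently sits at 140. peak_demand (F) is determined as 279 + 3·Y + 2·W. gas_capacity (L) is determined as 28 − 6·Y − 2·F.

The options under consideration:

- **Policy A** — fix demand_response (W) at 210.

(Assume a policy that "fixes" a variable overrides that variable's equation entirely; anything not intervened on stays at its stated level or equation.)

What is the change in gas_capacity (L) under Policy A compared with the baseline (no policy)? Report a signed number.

-280

Baseline:
  Y = 81
  W = 140
  F = 279 + 3·81 + 2·140 = 802
  L = 28 − 6·81 − 2·802 = -2062
Policy A (W := 210):
  Y = 81
  W = 210
  F = 279 + 3·81 + 2·210 = 942
  L = 28 − 6·81 − 2·942 = -2342
Change in L: -2342 − (-2062) = -280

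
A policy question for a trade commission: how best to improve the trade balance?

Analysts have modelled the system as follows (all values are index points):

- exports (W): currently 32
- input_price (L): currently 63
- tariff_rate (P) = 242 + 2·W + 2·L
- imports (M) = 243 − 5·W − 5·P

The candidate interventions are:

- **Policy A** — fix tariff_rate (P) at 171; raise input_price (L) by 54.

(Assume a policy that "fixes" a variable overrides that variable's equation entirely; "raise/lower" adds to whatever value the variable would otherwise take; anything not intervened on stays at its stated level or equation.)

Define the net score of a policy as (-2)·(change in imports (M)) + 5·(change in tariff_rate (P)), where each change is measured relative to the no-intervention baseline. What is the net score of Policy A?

Baseline:
  W = 32
  L = 63
  P = 242 + 2·32 + 2·63 = 432
  M = 243 − 5·32 − 5·432 = -2077
Policy A (P := 171, L + 54):
  W = 32
  L = 63 + 54 = 117
  P = 171
  M = 243 − 5·32 − 5·171 = -772
ΔM = -772 − (-2077) = 1305; ΔP = 171 − 432 = -261
Score = (-2)·1305 + 5·(-261) = -3915

-3915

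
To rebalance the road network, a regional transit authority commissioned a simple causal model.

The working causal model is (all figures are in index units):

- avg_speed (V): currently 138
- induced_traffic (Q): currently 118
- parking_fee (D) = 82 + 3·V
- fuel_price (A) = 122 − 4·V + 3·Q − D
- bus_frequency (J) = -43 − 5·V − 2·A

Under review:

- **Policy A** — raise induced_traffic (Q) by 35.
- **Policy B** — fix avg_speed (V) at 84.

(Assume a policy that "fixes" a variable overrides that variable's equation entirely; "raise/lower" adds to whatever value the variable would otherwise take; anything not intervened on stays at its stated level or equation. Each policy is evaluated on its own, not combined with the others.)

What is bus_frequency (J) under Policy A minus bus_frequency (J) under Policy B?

276

Policy A (Q + 35):
  V = 138
  Q = 118 + 35 = 153
  D = 82 + 3·138 = 496
  A = 122 − 4·138 + 3·153 − 496 = -467
  J = -43 − 5·138 − 2·(-467) = 201
Policy B (V := 84):
  V = 84
  Q = 118
  D = 82 + 3·84 = 334
  A = 122 − 4·84 + 3·118 − 334 = -194
  J = -43 − 5·84 − 2·(-194) = -75
J: 201 − (-75) = 276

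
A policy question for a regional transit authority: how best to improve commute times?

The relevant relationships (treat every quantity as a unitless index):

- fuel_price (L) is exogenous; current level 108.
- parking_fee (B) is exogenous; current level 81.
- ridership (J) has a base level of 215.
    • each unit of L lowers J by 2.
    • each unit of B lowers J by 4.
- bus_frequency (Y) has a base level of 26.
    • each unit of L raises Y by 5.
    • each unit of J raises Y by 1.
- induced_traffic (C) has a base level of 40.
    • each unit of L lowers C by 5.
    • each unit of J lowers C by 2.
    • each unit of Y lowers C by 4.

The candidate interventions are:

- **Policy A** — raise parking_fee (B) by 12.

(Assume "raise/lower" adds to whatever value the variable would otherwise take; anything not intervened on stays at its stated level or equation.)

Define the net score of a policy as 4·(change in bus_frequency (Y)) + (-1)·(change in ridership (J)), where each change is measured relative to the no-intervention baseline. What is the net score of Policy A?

-144

Baseline:
  L = 108
  B = 81
  J = 215 − 2·108 − 4·81 = -325
  Y = 26 + 5·108 + (-325) = 241
Policy A (B + 12):
  L = 108
  B = 81 + 12 = 93
  J = 215 − 2·108 − 4·93 = -373
  Y = 26 + 5·108 + (-373) = 193
ΔY = 193 − 241 = -48; ΔJ = -373 − (-325) = -48
Score = 4·(-48) + (-1)·(-48) = -144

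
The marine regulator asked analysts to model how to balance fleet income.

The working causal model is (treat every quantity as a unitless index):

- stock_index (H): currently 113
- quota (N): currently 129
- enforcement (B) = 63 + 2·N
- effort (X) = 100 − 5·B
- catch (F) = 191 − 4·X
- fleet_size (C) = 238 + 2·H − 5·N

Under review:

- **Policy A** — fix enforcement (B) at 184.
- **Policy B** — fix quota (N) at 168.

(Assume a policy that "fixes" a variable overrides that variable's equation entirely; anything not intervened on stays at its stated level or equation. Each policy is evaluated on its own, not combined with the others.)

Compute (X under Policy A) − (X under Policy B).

Policy A (B := 184):
  N = 129
  B = 184
  X = 100 − 5·184 = -820
Policy B (N := 168):
  N = 168
  B = 63 + 2·168 = 399
  X = 100 − 5·399 = -1895
X: -820 − (-1895) = 1075

1075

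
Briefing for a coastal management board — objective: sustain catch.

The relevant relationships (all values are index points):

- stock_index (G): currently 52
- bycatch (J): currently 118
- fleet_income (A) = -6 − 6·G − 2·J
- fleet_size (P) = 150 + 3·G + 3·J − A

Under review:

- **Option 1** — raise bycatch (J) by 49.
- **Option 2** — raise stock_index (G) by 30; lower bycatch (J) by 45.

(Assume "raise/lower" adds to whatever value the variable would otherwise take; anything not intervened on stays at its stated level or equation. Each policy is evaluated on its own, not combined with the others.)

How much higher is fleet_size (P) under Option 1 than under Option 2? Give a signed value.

200

Option 1 (J + 49):
  G = 52
  J = 118 + 49 = 167
  A = -6 − 6·52 − 2·167 = -652
  P = 150 + 3·52 + 3·167 − (-652) = 1459
Option 2 (G + 30, J − 45):
  G = 52 + 30 = 82
  J = 118 − 45 = 73
  A = -6 − 6·82 − 2·73 = -644
  P = 150 + 3·82 + 3·73 − (-644) = 1259
P: 1459 − 1259 = 200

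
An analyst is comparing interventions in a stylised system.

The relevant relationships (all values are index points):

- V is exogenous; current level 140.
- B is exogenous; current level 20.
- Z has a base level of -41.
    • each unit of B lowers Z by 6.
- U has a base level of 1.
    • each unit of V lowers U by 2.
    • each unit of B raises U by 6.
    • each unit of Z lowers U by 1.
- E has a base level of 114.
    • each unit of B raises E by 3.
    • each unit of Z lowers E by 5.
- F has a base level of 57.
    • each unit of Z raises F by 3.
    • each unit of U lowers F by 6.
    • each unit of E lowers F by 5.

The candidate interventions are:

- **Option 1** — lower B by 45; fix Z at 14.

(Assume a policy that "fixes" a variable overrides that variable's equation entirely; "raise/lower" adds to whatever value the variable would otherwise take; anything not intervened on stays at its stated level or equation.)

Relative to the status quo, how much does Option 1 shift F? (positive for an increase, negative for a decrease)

8245

Baseline:
  V = 140
  B = 20
  Z = -41 − 6·20 = -161
  U = 1 − 2·140 + 6·20 − (-161) = 2
  E = 114 + 3·20 − 5·(-161) = 979
  F = 57 + 3·(-161) − 6·2 − 5·979 = -5333
Option 1 (B − 45, Z := 14):
  V = 140
  B = 20 − 45 = -25
  Z = 14
  U = 1 − 2·140 + 6·(-25) − 14 = -443
  E = 114 + 3·(-25) − 5·14 = -31
  F = 57 + 3·14 − 6·(-443) − 5·(-31) = 2912
Change in F: 2912 − (-5333) = 8245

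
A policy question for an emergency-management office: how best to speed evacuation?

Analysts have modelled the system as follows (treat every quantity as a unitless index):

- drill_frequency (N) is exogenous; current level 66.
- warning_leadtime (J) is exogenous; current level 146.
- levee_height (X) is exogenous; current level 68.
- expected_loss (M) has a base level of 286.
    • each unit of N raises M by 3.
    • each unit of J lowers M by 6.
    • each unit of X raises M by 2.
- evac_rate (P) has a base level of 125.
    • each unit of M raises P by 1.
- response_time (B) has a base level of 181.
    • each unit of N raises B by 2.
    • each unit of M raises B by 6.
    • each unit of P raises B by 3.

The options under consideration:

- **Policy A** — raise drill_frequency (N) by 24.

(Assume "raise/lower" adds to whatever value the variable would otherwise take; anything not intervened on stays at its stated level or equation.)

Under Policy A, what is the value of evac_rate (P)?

-59

Policy A (N + 24):
  N = 66 + 24 = 90
  J = 146
  X = 68
  M = 286 + 3·90 − 6·146 + 2·68 = -184
  P = 125 + (-184) = -59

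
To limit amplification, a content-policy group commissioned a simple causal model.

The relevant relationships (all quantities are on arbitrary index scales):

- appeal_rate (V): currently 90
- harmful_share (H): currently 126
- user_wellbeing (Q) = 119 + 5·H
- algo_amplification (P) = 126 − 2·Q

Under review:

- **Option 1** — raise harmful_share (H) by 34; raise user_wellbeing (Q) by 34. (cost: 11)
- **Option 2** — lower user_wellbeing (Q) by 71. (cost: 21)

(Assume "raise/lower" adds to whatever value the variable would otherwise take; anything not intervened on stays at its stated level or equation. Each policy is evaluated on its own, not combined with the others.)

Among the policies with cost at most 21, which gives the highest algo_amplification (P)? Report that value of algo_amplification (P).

-1230

Option 1 (H + 34, Q + 34):
  H = 126 + 34 = 160
  Q = 119 + 5·160 (+34 from intervention) = 953
  P = 126 − 2·953 = -1780
Option 2 (Q − 71):
  H = 126
  Q = 119 + 5·126 (−71 from intervention) = 678
  P = 126 − 2·678 = -1230
Comparing — Option 1: P=-1780, Option 2: P=-1230. Highest is -1230 (Option 2).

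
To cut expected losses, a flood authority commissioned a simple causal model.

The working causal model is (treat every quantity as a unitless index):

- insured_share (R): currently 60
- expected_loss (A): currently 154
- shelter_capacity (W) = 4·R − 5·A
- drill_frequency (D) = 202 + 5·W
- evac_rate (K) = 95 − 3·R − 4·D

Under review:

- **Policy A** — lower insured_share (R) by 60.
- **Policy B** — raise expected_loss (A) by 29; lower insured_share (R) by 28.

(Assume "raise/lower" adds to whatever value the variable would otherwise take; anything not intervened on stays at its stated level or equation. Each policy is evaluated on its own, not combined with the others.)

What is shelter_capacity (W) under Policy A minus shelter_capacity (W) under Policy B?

17

Policy A (R − 60):
  R = 60 − 60 = 0
  A = 154
  W = 0 + 4·0 − 5·154 = -770
Policy B (A + 29, R − 28):
  R = 60 − 28 = 32
  A = 154 + 29 = 183
  W = 0 + 4·32 − 5·183 = -787
W: -770 − (-787) = 17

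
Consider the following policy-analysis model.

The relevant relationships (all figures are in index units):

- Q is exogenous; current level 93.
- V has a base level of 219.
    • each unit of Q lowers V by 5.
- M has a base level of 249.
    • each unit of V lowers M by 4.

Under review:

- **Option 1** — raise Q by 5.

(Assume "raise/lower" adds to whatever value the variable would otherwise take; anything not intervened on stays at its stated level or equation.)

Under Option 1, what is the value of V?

Option 1 (Q + 5):
  Q = 93 + 5 = 98
  V = 219 − 5·98 = -271

-271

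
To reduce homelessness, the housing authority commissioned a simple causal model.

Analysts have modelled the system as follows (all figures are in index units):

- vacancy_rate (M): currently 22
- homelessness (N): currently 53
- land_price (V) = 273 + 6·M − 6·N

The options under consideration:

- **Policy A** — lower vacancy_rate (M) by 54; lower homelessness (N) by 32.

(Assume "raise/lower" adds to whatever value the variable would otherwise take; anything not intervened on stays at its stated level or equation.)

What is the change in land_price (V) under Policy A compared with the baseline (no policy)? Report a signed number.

-132

Baseline:
  M = 22
  N = 53
  V = 273 + 6·22 − 6·53 = 87
Policy A (M − 54, N − 32):
  M = 22 − 54 = -32
  N = 53 − 32 = 21
  V = 273 + 6·(-32) − 6·21 = -45
Change in V: -45 − 87 = -132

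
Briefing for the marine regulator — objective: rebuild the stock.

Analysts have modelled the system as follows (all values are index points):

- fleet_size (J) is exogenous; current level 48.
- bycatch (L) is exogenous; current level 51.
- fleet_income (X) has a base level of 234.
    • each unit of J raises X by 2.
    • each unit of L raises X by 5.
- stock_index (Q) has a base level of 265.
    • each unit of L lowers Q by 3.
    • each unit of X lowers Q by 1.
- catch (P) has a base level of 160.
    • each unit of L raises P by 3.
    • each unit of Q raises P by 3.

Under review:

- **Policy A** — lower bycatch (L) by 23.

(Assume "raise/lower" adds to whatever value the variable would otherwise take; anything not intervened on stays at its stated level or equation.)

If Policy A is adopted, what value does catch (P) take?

-623

Policy A (L − 23):
  J = 48
  L = 51 − 23 = 28
  X = 234 + 2·48 + 5·28 = 470
  Q = 265 − 3·28 − 470 = -289
  P = 160 + 3·28 + 3·(-289) = -623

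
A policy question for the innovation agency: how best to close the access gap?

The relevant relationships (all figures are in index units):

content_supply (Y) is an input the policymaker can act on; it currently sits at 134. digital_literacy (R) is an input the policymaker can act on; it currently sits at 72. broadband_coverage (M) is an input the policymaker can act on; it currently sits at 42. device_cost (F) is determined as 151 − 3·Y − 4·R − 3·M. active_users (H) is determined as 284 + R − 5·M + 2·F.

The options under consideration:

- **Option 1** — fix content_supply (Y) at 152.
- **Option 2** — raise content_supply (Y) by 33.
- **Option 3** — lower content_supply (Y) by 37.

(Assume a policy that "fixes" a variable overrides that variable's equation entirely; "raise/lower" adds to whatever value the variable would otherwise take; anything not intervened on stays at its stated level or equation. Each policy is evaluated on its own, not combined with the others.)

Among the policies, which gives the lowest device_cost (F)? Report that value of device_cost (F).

-764

Option 1 (Y := 152):
  Y = 152
  R = 72
  M = 42
  F = 151 − 3·152 − 4·72 − 3·42 = -719
Option 2 (Y + 33):
  Y = 134 + 33 = 167
  R = 72
  M = 42
  F = 151 − 3·167 − 4·72 − 3·42 = -764
Option 3 (Y − 37):
  Y = 134 − 37 = 97
  R = 72
  M = 42
  F = 151 − 3·97 − 4·72 − 3·42 = -554
Comparing — Option 1: F=-719, Option 2: F=-764, Option 3: F=-554. Lowest is -764 (Option 2).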